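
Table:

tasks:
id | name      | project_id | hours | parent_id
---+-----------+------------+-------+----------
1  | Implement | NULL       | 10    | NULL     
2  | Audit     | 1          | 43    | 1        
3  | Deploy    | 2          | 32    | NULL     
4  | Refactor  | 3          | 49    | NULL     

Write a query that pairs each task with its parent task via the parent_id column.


This is a self-join: tasks is joined to a second copy of itself, matching each row's parent_id to another row's id. Use LEFT JOIN so rows with parent_id=NULL are kept.
  - task 1 (Implement): parent_id=NULL -> NULL
  - task 2 (Audit): parent_id=1 -> Implement
  - task 3 (Deploy): parent_id=NULL -> NULL
  - task 4 (Refactor): parent_id=NULL -> NULL

SQL:
SELECT a.name AS item, b.name AS parent
FROM tasks a
LEFT JOIN tasks b ON a.parent_id = b.id

Result:
item      | parent   
----------+----------
Implement | NULL     
Audit     | Implement
Deploy    | NULL     
Refactor  | NULL     


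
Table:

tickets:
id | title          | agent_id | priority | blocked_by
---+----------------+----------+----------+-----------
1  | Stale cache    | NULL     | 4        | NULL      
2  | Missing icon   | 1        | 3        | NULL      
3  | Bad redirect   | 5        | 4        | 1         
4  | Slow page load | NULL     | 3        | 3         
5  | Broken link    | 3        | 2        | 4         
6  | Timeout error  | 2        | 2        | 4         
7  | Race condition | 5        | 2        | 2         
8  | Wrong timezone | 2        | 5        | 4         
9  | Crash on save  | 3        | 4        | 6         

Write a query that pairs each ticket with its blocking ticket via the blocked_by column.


This is a self-join: tickets is joined to a second copy of itself, matching each row's blocked_by to another row's id. Use LEFT JOIN so rows with blocked_by=NULL are kept.
  - ticket 1 (Stale cache): blocked_by=NULL -> NULL
  - ticket 2 (Missing icon): blocked_by=NULL -> NULL
  - ticket 3 (Bad redirect): blocked_by=1 -> Stale cache
  - ticket 4 (Slow page load): blocked_by=3 -> Bad redirect
  - ticket 5 (Broken link): blocked_by=4 -> Slow page load
  - ticket 6 (Timeout error): blocked_by=4 -> Slow page load
  - ticket 7 (Race condition): blocked_by=2 -> Missing icon
  - ticket 8 (Wrong timezone): blocked_by=4 -> Slow page load
  - ticket 9 (Crash on save): blocked_by=6 -> Timeout error

SQL:
SELECT a.title AS item, b.title AS blocked_by
FROM tickets a
LEFT JOIN tickets b ON a.blocked_by = b.id

Result:
item           | blocked_by    
---------------+---------------
Stale cache    | NULL          
Missing icon   | NULL          
Bad redirect   | Stale cache   
Slow page load | Bad redirect  
Broken link    | Slow page load
Timeout error  | Slow page load
Race condition | Missing icon  
Wrong timezone | Slow page load
Crash on save  | Timeout error 


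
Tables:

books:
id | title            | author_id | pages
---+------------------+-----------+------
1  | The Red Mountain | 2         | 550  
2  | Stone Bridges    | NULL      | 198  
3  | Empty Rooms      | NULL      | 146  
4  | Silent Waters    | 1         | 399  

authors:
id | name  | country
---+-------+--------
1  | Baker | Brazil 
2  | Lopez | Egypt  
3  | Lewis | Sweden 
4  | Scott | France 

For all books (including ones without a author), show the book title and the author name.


LEFT JOIN keeps every row from books (the left table); where author_id has no match in authors, the author columns become NULL. Walk through each book:
  - book 1 (The Red Mountain): author_id=2 -> matches Lopez
  - book 2 (Stone Bridges): author_id=NULL, no match -> kept with NULL
  - book 3 (Empty Rooms): author_id=NULL, no match -> kept with NULL
  - book 4 (Silent Waters): author_id=1 -> matches Baker
All 4 rows appear; 2 have NULL author.

SQL:
SELECT a.title, b.name AS author
FROM books a
LEFT JOIN authors b ON a.author_id = b.id

Result:
title            | author
-----------------+-------
The Red Mountain | Lopez 
Stone Bridges    | NULL  
Empty Rooms      | NULL  
Silent Waters    | Baker 


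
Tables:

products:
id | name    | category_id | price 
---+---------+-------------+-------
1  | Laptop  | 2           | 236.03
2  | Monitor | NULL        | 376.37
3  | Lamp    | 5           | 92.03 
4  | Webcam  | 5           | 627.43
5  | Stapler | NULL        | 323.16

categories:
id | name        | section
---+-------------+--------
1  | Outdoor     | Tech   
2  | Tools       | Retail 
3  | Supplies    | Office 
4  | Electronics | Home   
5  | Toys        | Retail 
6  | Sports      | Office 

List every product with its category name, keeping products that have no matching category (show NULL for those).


LEFT JOIN keeps every row from products (the left table); where category_id has no match in categories, the category columns become NULL. Walk through each product:
  - product 1 (Laptop): category_id=2 -> matches Tools
  - product 2 (Monitor): category_id=NULL, no match -> kept with NULL
  - product 3 (Lamp): category_id=5 -> matches Toys
  - product 4 (Webcam): category_id=5 -> matches Toys
  - product 5 (Stapler): category_id=NULL, no match -> kept with NULL
All 5 rows appear; 2 have NULL category.

SQL:
SELECT a.name, b.name AS category
FROM products a
LEFT JOIN categories b ON a.category_id = b.id

Result:
name    | category
--------+---------
Laptop  | Tools   
Monitor | NULL    
Lamp    | Toys    
Webcam  | Toys    
Stapler | NULL    


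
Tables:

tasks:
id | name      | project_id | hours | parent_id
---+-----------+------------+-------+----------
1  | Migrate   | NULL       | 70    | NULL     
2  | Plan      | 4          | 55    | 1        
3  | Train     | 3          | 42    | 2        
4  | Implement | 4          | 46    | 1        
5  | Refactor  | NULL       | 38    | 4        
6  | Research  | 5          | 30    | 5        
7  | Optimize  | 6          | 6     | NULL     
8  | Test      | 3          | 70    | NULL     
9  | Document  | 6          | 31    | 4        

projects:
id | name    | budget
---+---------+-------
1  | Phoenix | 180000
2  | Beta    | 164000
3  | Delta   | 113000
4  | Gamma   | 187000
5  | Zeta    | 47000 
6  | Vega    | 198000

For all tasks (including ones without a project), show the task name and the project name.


LEFT JOIN keeps every row from tasks (the left table); where project_id has no match in projects, the project columns become NULL. Walk through each task:
  - task 1 (Migrate): project_id=NULL, no match -> kept with NULL
  - task 2 (Plan): project_id=4 -> matches Gamma
  - task 3 (Train): project_id=3 -> matches Delta
  - task 4 (Implement): project_id=4 -> matches Gamma
  - task 5 (Refactor): project_id=NULL, no match -> kept with NULL
  - task 6 (Research): project_id=5 -> matches Zeta
  - task 7 (Optimize): project_id=6 -> matches Vega
  - task 8 (Test): project_id=3 -> matches Delta
  - task 9 (Document): project_id=6 -> matches Vega
All 9 rows appear; 2 have NULL project.

SQL:
SELECT a.name, b.name AS project
FROM tasks a
LEFT JOIN projects b ON a.project_id = b.id

Result:
name      | project
----------+--------
Migrate   | NULL   
Plan      | Gamma  
Train     | Delta  
Implement | Gamma  
Refactor  | NULL   
Research  | Zeta   
Optimize  | Vega   
Test      | Delta  
Document  | Vega   


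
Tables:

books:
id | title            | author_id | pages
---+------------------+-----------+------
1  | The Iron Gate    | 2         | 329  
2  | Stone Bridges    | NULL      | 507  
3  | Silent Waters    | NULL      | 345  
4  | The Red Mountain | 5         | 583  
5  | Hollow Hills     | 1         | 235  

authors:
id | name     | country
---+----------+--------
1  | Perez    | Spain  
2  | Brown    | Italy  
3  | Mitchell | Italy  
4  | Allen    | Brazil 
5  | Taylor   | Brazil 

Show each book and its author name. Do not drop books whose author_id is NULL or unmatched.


LEFT JOIN keeps every row from books (the left table); where author_id has no match in authors, the author columns become NULL. Walk through each book:
  - book 1 (The Iron Gate): author_id=2 -> matches Brown
  - book 2 (Stone Bridges): author_id=NULL, no match -> kept with NULL
  - book 3 (Silent Waters): author_id=NULL, no match -> kept with NULL
  - book 4 (The Red Mountain): author_id=5 -> matches Taylor
  - book 5 (Hollow Hills): author_id=1 -> matches Perez
All 5 rows appear; 2 have NULL author.

SQL:
SELECT a.title, b.name AS author
FROM books a
LEFT JOIN authors b ON a.author_id = b.id

Result:
title            | author
-----------------+-------
The Iron Gate    | Brown 
Stone Bridges    | NULL  
Silent Waters    | NULL  
The Red Mountain | Taylor
Hollow Hills     | Perez 


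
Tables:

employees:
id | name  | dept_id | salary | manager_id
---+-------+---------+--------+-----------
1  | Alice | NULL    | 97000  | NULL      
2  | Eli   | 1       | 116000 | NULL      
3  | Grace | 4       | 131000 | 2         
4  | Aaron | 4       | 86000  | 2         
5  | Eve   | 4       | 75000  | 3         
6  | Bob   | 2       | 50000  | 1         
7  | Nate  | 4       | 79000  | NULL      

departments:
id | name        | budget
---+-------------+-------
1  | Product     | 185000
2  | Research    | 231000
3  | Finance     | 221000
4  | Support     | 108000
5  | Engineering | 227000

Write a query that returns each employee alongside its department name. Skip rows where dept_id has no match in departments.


INNER JOIN keeps only employees rows whose dept_id matches an id in departments. Walk through each employee:
  - employee 1 (Alice): dept_id=NULL, no match -> dropped
  - employee 2 (Eli): dept_id=1 -> matches Product
  - employee 3 (Grace): dept_id=4 -> matches Support
  - employee 4 (Aaron): dept_id=4 -> matches Support
  - employee 5 (Eve): dept_id=4 -> matches Support
  - employee 6 (Bob): dept_id=2 -> matches Research
  - employee 7 (Nate): dept_id=4 -> matches Support
So 1 of 7 rows is dropped.

SQL:
SELECT a.name, b.name AS department
FROM employees a
INNER JOIN departments b ON a.dept_id = b.id

Result:
name  | department
------+-----------
Eli   | Product   
Grace | Support   
Aaron | Support   
Eve   | Support   
Bob   | Research  
Nate  | Support   


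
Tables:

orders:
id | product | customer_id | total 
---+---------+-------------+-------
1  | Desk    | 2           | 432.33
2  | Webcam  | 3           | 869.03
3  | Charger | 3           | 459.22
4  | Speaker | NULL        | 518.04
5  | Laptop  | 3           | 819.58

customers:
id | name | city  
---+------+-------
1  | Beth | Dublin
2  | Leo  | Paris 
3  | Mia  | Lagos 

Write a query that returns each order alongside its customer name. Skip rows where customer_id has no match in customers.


INNER JOIN keeps only orders rows whose customer_id matches an id in customers. Walk through each order:
  - order 1 (Desk): customer_id=2 -> matches Leo
  - order 2 (Webcam): customer_id=3 -> matches Mia
  - order 3 (Charger): customer_id=3 -> matches Mia
  - order 4 (Speaker): customer_id=NULL, no match -> dropped
  - order 5 (Laptop): customer_id=3 -> matches Mia
So 1 of 5 rows is dropped.

SQL:
SELECT a.product, b.name AS customer
FROM orders a
INNER JOIN customers b ON a.customer_id = b.id

Result:
product | customer
--------+---------
Desk    | Leo     
Webcam  | Mia     
Charger | Mia     
Laptop  | Mia     


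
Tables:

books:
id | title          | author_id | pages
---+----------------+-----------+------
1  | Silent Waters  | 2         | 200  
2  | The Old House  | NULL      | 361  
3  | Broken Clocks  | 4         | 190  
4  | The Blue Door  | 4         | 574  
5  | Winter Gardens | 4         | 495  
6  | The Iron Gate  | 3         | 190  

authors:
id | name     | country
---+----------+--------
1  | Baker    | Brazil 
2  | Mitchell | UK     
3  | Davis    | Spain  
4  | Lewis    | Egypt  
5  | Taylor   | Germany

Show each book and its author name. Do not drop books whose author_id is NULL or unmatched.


LEFT JOIN keeps every row from books (the left table); where author_id has no match in authors, the author columns become NULL. Walk through each book:
  - book 1 (Silent Waters): author_id=2 -> matches Mitchell
  - book 2 (The Old House): author_id=NULL, no match -> kept with NULL
  - book 3 (Broken Clocks): author_id=4 -> matches Lewis
  - book 4 (The Blue Door): author_id=4 -> matches Lewis
  - book 5 (Winter Gardens): author_id=4 -> matches Lewis
  - book 6 (The Iron Gate): author_id=3 -> matches Davis
All 6 rows appear; 1 has NULL author.

SQL:
SELECT a.title, b.name AS author
FROM books a
LEFT JOIN authors b ON a.author_id = b.id

Result:
title          | author  
---------------+---------
Silent Waters  | Mitchell
The Old House  | NULL    
Broken Clocks  | Lewis   
The Blue Door  | Lewis   
Winter Gardens | Lewis   
The Iron Gate  | Davis   


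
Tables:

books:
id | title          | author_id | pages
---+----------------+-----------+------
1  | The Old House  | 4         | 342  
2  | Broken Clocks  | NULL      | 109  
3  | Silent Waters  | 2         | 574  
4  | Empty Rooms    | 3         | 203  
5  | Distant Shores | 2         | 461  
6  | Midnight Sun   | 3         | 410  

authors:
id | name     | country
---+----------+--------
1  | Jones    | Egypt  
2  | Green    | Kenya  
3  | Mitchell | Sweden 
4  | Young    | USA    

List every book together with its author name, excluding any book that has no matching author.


INNER JOIN keeps only books rows whose author_id matches an id in authors. Walk through each book:
  - book 1 (The Old House): author_id=4 -> matches Young
  - book 2 (Broken Clocks): author_id=NULL, no match -> dropped
  - book 3 (Silent Waters): author_id=2 -> matches Green
  - book 4 (Empty Rooms): author_id=3 -> matches Mitchell
  - book 5 (Distant Shores): author_id=2 -> matches Green
  - book 6 (Midnight Sun): author_id=3 -> matches Mitchell
So 1 of 6 rows is dropped.

SQL:
SELECT a.title, b.name AS author
FROM books a
INNER JOIN authors b ON a.author_id = b.id

Result:
title          | author  
---------------+---------
The Old House  | Young   
Silent Waters  | Green   
Empty Rooms    | Mitchell
Distant Shores | Green   
Midnight Sun   | Mitchell


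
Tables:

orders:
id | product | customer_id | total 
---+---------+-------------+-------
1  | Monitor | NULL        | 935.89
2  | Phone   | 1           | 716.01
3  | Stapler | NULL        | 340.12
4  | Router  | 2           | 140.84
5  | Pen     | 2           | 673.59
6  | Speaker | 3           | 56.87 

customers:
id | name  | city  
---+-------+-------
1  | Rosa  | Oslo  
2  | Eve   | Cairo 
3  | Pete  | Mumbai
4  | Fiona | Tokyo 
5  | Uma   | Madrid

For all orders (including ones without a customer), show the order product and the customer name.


LEFT JOIN keeps every row from orders (the left table); where customer_id has no match in customers, the customer columns become NULL. Walk through each order:
  - order 1 (Monitor): customer_id=NULL, no match -> kept with NULL
  - order 2 (Phone): customer_id=1 -> matches Rosa
  - order 3 (Stapler): customer_id=NULL, no match -> kept with NULL
  - order 4 (Router): customer_id=2 -> matches Eve
  - order 5 (Pen): customer_id=2 -> matches Eve
  - order 6 (Speaker): customer_id=3 -> matches Pete
All 6 rows appear; 2 have NULL customer.

SQL:
SELECT a.product, b.name AS customer
FROM orders a
LEFT JOIN customers b ON a.customer_id = b.id

Result:
product | customer
--------+---------
Monitor | NULL    
Phone   | Rosa    
Stapler | NULL    
Router  | Eve     
Pen     | Eve     
Speaker | Pete    


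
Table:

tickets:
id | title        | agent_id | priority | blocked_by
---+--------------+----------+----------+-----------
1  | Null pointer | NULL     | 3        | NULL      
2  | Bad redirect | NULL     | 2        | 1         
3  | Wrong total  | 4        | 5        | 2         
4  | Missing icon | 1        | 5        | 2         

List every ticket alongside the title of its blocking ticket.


This is a self-join: tickets is joined to a second copy of itself, matching each row's blocked_by to another row's id. Use LEFT JOIN so rows with blocked_by=NULL are kept.
  - ticket 1 (Null pointer): blocked_by=NULL -> NULL
  - ticket 2 (Bad redirect): blocked_by=1 -> Null pointer
  - ticket 3 (Wrong total): blocked_by=2 -> Bad redirect
  - ticket 4 (Missing icon): blocked_by=2 -> Bad redirect

SQL:
SELECT a.title AS item, b.title AS blocked_by
FROM tickets a
LEFT JOIN tickets b ON a.blocked_by = b.id

Result:
item         | blocked_by  
-------------+-------------
Null pointer | NULL        
Bad redirect | Null pointer
Wrong total  | Bad redirect
Missing icon | Bad redirect


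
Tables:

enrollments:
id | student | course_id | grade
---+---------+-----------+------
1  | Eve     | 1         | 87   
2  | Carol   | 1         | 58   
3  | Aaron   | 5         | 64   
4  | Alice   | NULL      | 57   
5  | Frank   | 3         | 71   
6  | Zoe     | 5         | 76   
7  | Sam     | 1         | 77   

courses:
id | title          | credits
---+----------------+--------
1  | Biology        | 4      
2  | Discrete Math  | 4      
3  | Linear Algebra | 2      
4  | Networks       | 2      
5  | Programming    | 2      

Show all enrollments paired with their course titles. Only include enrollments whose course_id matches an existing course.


INNER JOIN keeps only enrollments rows whose course_id matches an id in courses. Walk through each enrollment:
  - enrollment 1 (Eve): course_id=1 -> matches Biology
  - enrollment 2 (Carol): course_id=1 -> matches Biology
  - enrollment 3 (Aaron): course_id=5 -> matches Programming
  - enrollment 4 (Alice): course_id=NULL, no match -> dropped
  - enrollment 5 (Frank): course_id=3 -> matches Linear Algebra
  - enrollment 6 (Zoe): course_id=5 -> matches Programming
  - enrollment 7 (Sam): course_id=1 -> matches Biology
So 1 of 7 rows is dropped.

SQL:
SELECT a.student, b.title AS course
FROM enrollments a
INNER JOIN courses b ON a.course_id = b.id

Result:
student | course        
--------+---------------
Eve     | Biology       
Carol   | Biology       
Aaron   | Programming   
Frank   | Linear Algebra
Zoe     | Programming   
Sam     | Biology       


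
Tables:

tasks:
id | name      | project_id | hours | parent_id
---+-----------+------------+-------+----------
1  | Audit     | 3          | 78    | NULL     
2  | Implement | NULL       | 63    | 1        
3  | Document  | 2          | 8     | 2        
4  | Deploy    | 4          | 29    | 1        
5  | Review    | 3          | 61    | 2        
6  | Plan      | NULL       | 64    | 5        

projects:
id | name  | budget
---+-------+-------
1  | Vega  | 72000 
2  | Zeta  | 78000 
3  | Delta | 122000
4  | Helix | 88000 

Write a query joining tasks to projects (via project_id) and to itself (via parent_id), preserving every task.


Two LEFT JOINs from the same base table tasks: one to projects via project_id, one to tasks itself via parent_id. Both are LEFT so every task is preserved.
Match against projects:
  - task 1 (Audit): project_id=3 -> matches Delta
  - task 2 (Implement): project_id=NULL, no match -> kept with NULL
  - task 3 (Document): project_id=2 -> matches Zeta
  - task 4 (Deploy): project_id=4 -> matches Helix
  - task 5 (Review): project_id=3 -> matches Delta
  - task 6 (Plan): project_id=NULL, no match -> kept with NULL
Match against tasks (self):
  - task 1 (Audit): parent_id=NULL -> NULL
  - task 2 (Implement): parent_id=1 -> Audit
  - task 3 (Document): parent_id=2 -> Implement
  - task 4 (Deploy): parent_id=1 -> Audit
  - task 5 (Review): parent_id=2 -> Implement
  - task 6 (Plan): parent_id=5 -> Review

SQL:
SELECT a.name, b.name AS project, c.name AS parent
FROM tasks a
LEFT JOIN projects b ON a.project_id = b.id
LEFT JOIN tasks c ON a.parent_id = c.id

Result:
name      | project | parent   
----------+---------+----------
Audit     | Delta   | NULL     
Implement | NULL    | Audit    
Document  | Zeta    | Implement
Deploy    | Helix   | Audit    
Review    | Delta   | Implement
Plan      | NULL    | Review   


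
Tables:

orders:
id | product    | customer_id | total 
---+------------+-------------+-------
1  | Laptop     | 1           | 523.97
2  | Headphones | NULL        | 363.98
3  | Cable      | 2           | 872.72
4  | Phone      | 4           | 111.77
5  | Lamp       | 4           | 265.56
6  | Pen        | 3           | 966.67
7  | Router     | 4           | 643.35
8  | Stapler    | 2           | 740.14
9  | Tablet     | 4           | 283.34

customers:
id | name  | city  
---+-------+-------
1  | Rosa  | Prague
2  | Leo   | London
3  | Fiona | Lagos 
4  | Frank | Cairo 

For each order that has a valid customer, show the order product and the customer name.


INNER JOIN keeps only orders rows whose customer_id matches an id in customers. Walk through each order:
  - order 1 (Laptop): customer_id=1 -> matches Rosa
  - order 2 (Headphones): customer_id=NULL, no match -> dropped
  - order 3 (Cable): customer_id=2 -> matches Leo
  - order 4 (Phone): customer_id=4 -> matches Frank
  - order 5 (Lamp): customer_id=4 -> matches Frank
  - order 6 (Pen): customer_id=3 -> matches Fiona
  - order 7 (Router): customer_id=4 -> matches Frank
  - order 8 (Stapler): customer_id=2 -> matches Leo
  - order 9 (Tablet): customer_id=4 -> matches Frank
So 1 of 9 rows is dropped.

SQL:
SELECT a.product, b.name AS customer
FROM orders a
INNER JOIN customers b ON a.customer_id = b.id

Result:
product | customer
--------+---------
Laptop  | Rosa    
Cable   | Leo     
Phone   | Frank   
Lamp    | Frank   
Pen     | Fiona   
Router  | Frank   
Stapler | Leo     
Tablet  | Frank   


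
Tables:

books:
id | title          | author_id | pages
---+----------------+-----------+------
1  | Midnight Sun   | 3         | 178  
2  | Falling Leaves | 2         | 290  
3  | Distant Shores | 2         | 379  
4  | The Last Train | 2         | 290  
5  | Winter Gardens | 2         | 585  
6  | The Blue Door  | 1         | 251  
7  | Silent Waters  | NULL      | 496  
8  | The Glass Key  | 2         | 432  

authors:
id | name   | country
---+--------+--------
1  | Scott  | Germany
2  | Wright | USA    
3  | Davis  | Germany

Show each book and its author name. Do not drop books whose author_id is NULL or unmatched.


LEFT JOIN keeps every row from books (the left table); where author_id has no match in authors, the author columns become NULL. Walk through each book:
  - book 1 (Midnight Sun): author_id=3 -> matches Davis
  - book 2 (Falling Leaves): author_id=2 -> matches Wright
  - book 3 (Distant Shores): author_id=2 -> matches Wright
  - book 4 (The Last Train): author_id=2 -> matches Wright
  - book 5 (Winter Gardens): author_id=2 -> matches Wright
  - book 6 (The Blue Door): author_id=1 -> matches Scott
  - book 7 (Silent Waters): author_id=NULL, no match -> kept with NULL
  - book 8 (The Glass Key): author_id=2 -> matches Wright
All 8 rows appear; 1 has NULL author.

SQL:
SELECT a.title, b.name AS author
FROM books a
LEFT JOIN authors b ON a.author_id = b.id

Result:
title          | author
---------------+-------
Midnight Sun   | Davis 
Falling Leaves | Wright
Distant Shores | Wright
The Last Train | Wright
Winter Gardens | Wright
The Blue Door  | Scott 
Silent Waters  | NULL  
The Glass Key  | Wright


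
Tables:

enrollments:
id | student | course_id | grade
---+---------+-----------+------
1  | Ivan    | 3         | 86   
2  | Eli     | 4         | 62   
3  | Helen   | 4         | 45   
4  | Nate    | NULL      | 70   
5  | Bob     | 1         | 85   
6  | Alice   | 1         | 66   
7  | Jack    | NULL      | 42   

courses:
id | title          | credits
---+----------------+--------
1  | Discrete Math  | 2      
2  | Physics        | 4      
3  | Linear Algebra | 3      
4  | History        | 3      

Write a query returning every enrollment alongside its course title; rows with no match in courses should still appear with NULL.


LEFT JOIN keeps every row from enrollments (the left table); where course_id has no match in courses, the course columns become NULL. Walk through each enrollment:
  - enrollment 1 (Ivan): course_id=3 -> matches Linear Algebra
  - enrollment 2 (Eli): course_id=4 -> matches History
  - enrollment 3 (Helen): course_id=4 -> matches History
  - enrollment 4 (Nate): course_id=NULL, no match -> kept with NULL
  - enrollment 5 (Bob): course_id=1 -> matches Discrete Math
  - enrollment 6 (Alice): course_id=1 -> matches Discrete Math
  - enrollment 7 (Jack): course_id=NULL, no match -> kept with NULL
All 7 rows appear; 2 have NULL course.

SQL:
SELECT a.student, b.title AS course
FROM enrollments a
LEFT JOIN courses b ON a.course_id = b.id

Result:
student | course        
--------+---------------
Ivan    | Linear Algebra
Eli     | History       
Helen   | History       
Nate    | NULL          
Bob     | Discrete Math 
Alice   | Discrete Math 
Jack    | NULL          


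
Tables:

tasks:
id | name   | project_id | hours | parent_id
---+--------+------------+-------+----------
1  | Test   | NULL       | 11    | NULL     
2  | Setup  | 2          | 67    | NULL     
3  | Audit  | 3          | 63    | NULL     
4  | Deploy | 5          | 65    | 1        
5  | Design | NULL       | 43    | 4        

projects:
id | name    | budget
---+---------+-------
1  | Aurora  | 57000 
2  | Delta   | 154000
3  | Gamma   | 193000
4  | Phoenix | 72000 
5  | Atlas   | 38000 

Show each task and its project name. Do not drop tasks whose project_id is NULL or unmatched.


LEFT JOIN keeps every row from tasks (the left table); where project_id has no match in projects, the project columns become NULL. Walk through each task:
  - task 1 (Test): project_id=NULL, no match -> kept with NULL
  - task 2 (Setup): project_id=2 -> matches Delta
  - task 3 (Audit): project_id=3 -> matches Gamma
  - task 4 (Deploy): project_id=5 -> matches Atlas
  - task 5 (Design): project_id=NULL, no match -> kept with NULL
All 5 rows appear; 2 have NULL project.

SQL:
SELECT a.name, b.name AS project
FROM tasks a
LEFT JOIN projects b ON a.project_id = b.id

Result:
name   | project
-------+--------
Test   | NULL   
Setup  | Delta  
Audit  | Gamma  
Deploy | Atlas  
Design | NULL   


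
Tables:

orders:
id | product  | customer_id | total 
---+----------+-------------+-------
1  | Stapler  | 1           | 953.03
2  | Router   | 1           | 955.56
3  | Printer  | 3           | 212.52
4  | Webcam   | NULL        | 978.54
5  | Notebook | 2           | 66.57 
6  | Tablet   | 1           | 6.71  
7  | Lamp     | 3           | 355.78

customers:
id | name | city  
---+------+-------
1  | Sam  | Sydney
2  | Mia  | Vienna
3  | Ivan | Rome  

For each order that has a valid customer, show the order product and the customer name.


INNER JOIN keeps only orders rows whose customer_id matches an id in customers. Walk through each order:
  - order 1 (Stapler): customer_id=1 -> matches Sam
  - order 2 (Router): customer_id=1 -> matches Sam
  - order 3 (Printer): customer_id=3 -> matches Ivan
  - order 4 (Webcam): customer_id=NULL, no match -> dropped
  - order 5 (Notebook): customer_id=2 -> matches Mia
  - order 6 (Tablet): customer_id=1 -> matches Sam
  - order 7 (Lamp): customer_id=3 -> matches Ivan
So 1 of 7 rows is dropped.

SQL:
SELECT a.product, b.name AS customer
FROM orders a
INNER JOIN customers b ON a.customer_id = b.id

Result:
product  | customer
---------+---------
Stapler  | Sam     
Router   | Sam     
Printer  | Ivan    
Notebook | Mia     
Tablet   | Sam     
Lamp     | Ivan    


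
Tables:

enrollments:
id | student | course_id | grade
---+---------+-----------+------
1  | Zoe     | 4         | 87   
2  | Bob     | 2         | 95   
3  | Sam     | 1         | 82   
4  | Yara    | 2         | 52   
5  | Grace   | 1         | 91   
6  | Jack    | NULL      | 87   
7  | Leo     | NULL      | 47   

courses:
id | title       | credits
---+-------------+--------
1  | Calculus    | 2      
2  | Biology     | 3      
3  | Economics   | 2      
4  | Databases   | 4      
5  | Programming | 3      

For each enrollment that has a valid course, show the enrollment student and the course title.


INNER JOIN keeps only enrollments rows whose course_id matches an id in courses. Walk through each enrollment:
  - enrollment 1 (Zoe): course_id=4 -> matches Databases
  - enrollment 2 (Bob): course_id=2 -> matches Biology
  - enrollment 3 (Sam): course_id=1 -> matches Calculus
  - enrollment 4 (Yara): course_id=2 -> matches Biology
  - enrollment 5 (Grace): course_id=1 -> matches Calculus
  - enrollment 6 (Jack): course_id=NULL, no match -> dropped
  - enrollment 7 (Leo): course_id=NULL, no match -> dropped
So 2 of 7 rows are dropped.

SQL:
SELECT a.student, b.title AS course
FROM enrollments a
INNER JOIN courses b ON a.course_id = b.id

Result:
student | course   
--------+----------
Zoe     | Databases
Bob     | Biology  
Sam     | Calculus 
Yara    | Biology  
Grace   | Calculus 


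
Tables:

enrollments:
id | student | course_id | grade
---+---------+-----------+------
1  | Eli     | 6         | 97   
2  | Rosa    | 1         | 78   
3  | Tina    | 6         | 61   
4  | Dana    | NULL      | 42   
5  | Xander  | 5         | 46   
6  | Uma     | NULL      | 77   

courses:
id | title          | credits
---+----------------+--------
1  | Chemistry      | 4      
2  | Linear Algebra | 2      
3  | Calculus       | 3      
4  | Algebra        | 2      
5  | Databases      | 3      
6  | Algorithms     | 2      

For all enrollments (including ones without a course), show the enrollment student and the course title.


LEFT JOIN keeps every row from enrollments (the left table); where course_id has no match in courses, the course columns become NULL. Walk through each enrollment:
  - enrollment 1 (Eli): course_id=6 -> matches Algorithms
  - enrollment 2 (Rosa): course_id=1 -> matches Chemistry
  - enrollment 3 (Tina): course_id=6 -> matches Algorithms
  - enrollment 4 (Dana): course_id=NULL, no match -> kept with NULL
  - enrollment 5 (Xander): course_id=5 -> matches Databases
  - enrollment 6 (Uma): course_id=NULL, no match -> kept with NULL
All 6 rows appear; 2 have NULL course.

SQL:
SELECT a.student, b.title AS course
FROM enrollments a
LEFT JOIN courses b ON a.course_id = b.id

Result:
student | course    
--------+-----------
Eli     | Algorithms
Rosa    | Chemistry 
Tina    | Algorithms
Dana    | NULL      
Xander  | Databases 
Uma     | NULL      


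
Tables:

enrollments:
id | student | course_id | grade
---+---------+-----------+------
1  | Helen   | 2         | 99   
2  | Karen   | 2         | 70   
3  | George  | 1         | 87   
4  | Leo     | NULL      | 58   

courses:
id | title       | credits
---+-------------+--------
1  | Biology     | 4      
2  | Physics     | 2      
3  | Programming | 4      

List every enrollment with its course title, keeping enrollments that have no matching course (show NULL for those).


LEFT JOIN keeps every row from enrollments (the left table); where course_id has no match in courses, the course columns become NULL. Walk through each enrollment:
  - enrollment 1 (Helen): course_id=2 -> matches Physics
  - enrollment 2 (Karen): course_id=2 -> matches Physics
  - enrollment 3 (George): course_id=1 -> matches Biology
  - enrollment 4 (Leo): course_id=NULL, no match -> kept with NULL
All 4 rows appear; 1 has NULL course.

SQL:
SELECT a.student, b.title AS course
FROM enrollments a
LEFT JOIN courses b ON a.course_id = b.id

Result:
student | course 
--------+--------
Helen   | Physics
Karen   | Physics
George  | Biology
Leo     | NULL   


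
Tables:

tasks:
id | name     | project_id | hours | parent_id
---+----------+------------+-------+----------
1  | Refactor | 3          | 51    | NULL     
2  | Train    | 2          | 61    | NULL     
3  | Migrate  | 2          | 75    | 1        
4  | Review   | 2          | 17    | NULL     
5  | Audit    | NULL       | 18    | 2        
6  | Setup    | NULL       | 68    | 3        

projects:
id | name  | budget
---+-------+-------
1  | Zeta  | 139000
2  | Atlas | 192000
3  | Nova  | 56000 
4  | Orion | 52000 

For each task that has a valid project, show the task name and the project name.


INNER JOIN keeps only tasks rows whose project_id matches an id in projects. Walk through each task:
  - task 1 (Refactor): project_id=3 -> matches Nova
  - task 2 (Train): project_id=2 -> matches Atlas
  - task 3 (Migrate): project_id=2 -> matches Atlas
  - task 4 (Review): project_id=2 -> matches Atlas
  - task 5 (Audit): project_id=NULL, no match -> dropped
  - task 6 (Setup): project_id=NULL, no match -> dropped
So 2 of 6 rows are dropped.

SQL:
SELECT a.name, b.name AS project
FROM tasks a
INNER JOIN projects b ON a.project_id = b.id

Result:
name     | project
---------+--------
Refactor | Nova   
Train    | Atlas  
Migrate  | Atlas  
Review   | Atlas  


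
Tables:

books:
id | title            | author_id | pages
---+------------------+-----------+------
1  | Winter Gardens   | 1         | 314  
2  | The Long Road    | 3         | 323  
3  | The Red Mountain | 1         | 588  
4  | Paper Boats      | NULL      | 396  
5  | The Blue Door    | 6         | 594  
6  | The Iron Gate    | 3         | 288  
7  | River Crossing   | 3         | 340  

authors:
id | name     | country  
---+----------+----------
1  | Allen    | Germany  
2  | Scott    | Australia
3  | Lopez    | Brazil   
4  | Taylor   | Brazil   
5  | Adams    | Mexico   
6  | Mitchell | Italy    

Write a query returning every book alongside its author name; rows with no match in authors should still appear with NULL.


LEFT JOIN keeps every row from books (the left table); where author_id has no match in authors, the author columns become NULL. Walk through each book:
  - book 1 (Winter Gardens): author_id=1 -> matches Allen
  - book 2 (The Long Road): author_id=3 -> matches Lopez
  - book 3 (The Red Mountain): author_id=1 -> matches Allen
  - book 4 (Paper Boats): author_id=NULL, no match -> kept with NULL
  - book 5 (The Blue Door): author_id=6 -> matches Mitchell
  - book 6 (The Iron Gate): author_id=3 -> matches Lopez
  - book 7 (River Crossing): author_id=3 -> matches Lopez
All 7 rows appear; 1 has NULL author.

SQL:
SELECT a.title, b.name AS author
FROM books a
LEFT JOIN authors b ON a.author_id = b.id

Result:
title            | author  
-----------------+---------
Winter Gardens   | Allen   
The Long Road    | Lopez   
The Red Mountain | Allen   
Paper Boats      | NULL    
The Blue Door    | Mitchell
The Iron Gate    | Lopez   
River Crossing   | Lopez   


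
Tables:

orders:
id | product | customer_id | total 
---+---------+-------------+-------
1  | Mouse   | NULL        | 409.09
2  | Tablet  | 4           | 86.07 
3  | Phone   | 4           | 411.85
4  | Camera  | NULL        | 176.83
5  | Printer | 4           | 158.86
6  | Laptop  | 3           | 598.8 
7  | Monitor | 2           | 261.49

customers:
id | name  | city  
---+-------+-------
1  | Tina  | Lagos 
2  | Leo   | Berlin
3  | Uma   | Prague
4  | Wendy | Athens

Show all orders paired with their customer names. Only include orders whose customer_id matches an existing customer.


INNER JOIN keeps only orders rows whose customer_id matches an id in customers. Walk through each order:
  - order 1 (Mouse): customer_id=NULL, no match -> dropped
  - order 2 (Tablet): customer_id=4 -> matches Wendy
  - order 3 (Phone): customer_id=4 -> matches Wendy
  - order 4 (Camera): customer_id=NULL, no match -> dropped
  - order 5 (Printer): customer_id=4 -> matches Wendy
  - order 6 (Laptop): customer_id=3 -> matches Uma
  - order 7 (Monitor): customer_id=2 -> matches Leo
So 2 of 7 rows are dropped.

SQL:
SELECT a.product, b.name AS customer
FROM orders a
INNER JOIN customers b ON a.customer_id = b.id

Result:
product | customer
--------+---------
Tablet  | Wendy   
Phone   | Wendy   
Printer | Wendy   
Laptop  | Uma     
Monitor | Leo     


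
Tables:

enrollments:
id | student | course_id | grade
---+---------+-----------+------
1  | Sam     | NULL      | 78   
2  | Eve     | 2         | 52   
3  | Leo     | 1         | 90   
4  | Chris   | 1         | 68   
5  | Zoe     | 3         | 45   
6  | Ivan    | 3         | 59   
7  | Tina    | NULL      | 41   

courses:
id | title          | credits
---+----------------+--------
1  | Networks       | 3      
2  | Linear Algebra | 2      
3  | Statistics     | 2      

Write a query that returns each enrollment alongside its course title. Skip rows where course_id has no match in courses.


INNER JOIN keeps only enrollments rows whose course_id matches an id in courses. Walk through each enrollment:
  - enrollment 1 (Sam): course_id=NULL, no match -> dropped
  - enrollment 2 (Eve): course_id=2 -> matches Linear Algebra
  - enrollment 3 (Leo): course_id=1 -> matches Networks
  - enrollment 4 (Chris): course_id=1 -> matches Networks
  - enrollment 5 (Zoe): course_id=3 -> matches Statistics
  - enrollment 6 (Ivan): course_id=3 -> matches Statistics
  - enrollment 7 (Tina): course_id=NULL, no match -> dropped
So 2 of 7 rows are dropped.

SQL:
SELECT a.student, b.title AS course
FROM enrollments a
INNER JOIN courses b ON a.course_id = b.id

Result:
student | course        
--------+---------------
Eve     | Linear Algebra
Leo     | Networks      
Chris   | Networks      
Zoe     | Statistics    
Ivan    | Statistics    


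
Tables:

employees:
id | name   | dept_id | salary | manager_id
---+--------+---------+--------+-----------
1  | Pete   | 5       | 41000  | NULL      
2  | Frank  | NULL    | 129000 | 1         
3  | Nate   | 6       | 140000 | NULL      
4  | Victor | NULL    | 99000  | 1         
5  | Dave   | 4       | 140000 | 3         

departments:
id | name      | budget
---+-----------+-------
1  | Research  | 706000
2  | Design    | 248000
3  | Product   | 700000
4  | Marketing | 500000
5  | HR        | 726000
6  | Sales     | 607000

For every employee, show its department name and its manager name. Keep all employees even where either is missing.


Two LEFT JOINs from the same base table employees: one to departments via dept_id, one to employees itself via manager_id. Both are LEFT so every employee is preserved.
Match against departments:
  - employee 1 (Pete): dept_id=5 -> matches HR
  - employee 2 (Frank): dept_id=NULL, no match -> kept with NULL
  - employee 3 (Nate): dept_id=6 -> matches Sales
  - employee 4 (Victor): dept_id=NULL, no match -> kept with NULL
  - employee 5 (Dave): dept_id=4 -> matches Marketing
Match against employees (self):
  - employee 1 (Pete): manager_id=NULL -> NULL
  - employee 2 (Frank): manager_id=1 -> Pete
  - employee 3 (Nate): manager_id=NULL -> NULL
  - employee 4 (Victor): manager_id=1 -> Pete
  - employee 5 (Dave): manager_id=3 -> Nate

SQL:
SELECT a.name, b.name AS department, c.name AS manager
FROM employees a
LEFT JOIN departments b ON a.dept_id = b.id
LEFT JOIN employees c ON a.manager_id = c.id

Result:
name   | department | manager
-------+------------+--------
Pete   | HR         | NULL   
Frank  | NULL       | Pete   
Nate   | Sales      | NULL   
Victor | NULL       | Pete   
Dave   | Marketing  | Nate   


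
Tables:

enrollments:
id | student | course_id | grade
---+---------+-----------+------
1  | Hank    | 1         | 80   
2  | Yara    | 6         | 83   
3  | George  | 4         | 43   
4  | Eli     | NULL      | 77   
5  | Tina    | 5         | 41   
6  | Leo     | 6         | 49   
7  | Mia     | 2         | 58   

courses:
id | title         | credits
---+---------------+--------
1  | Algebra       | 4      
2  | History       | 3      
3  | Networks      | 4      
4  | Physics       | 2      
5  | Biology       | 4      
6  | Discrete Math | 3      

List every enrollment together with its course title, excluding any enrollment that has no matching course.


INNER JOIN keeps only enrollments rows whose course_id matches an id in courses. Walk through each enrollment:
  - enrollment 1 (Hank): course_id=1 -> matches Algebra
  - enrollment 2 (Yara): course_id=6 -> matches Discrete Math
  - enrollment 3 (George): course_id=4 -> matches Physics
  - enrollment 4 (Eli): course_id=NULL, no match -> dropped
  - enrollment 5 (Tina): course_id=5 -> matches Biology
  - enrollment 6 (Leo): course_id=6 -> matches Discrete Math
  - enrollment 7 (Mia): course_id=2 -> matches History
So 1 of 7 rows is dropped.

SQL:
SELECT a.student, b.title AS course
FROM enrollments a
INNER JOIN courses b ON a.course_id = b.id

Result:
student | course       
--------+--------------
Hank    | Algebra      
Yara    | Discrete Math
George  | Physics      
Tina    | Biology      
Leo     | Discrete Math
Mia     | History      
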